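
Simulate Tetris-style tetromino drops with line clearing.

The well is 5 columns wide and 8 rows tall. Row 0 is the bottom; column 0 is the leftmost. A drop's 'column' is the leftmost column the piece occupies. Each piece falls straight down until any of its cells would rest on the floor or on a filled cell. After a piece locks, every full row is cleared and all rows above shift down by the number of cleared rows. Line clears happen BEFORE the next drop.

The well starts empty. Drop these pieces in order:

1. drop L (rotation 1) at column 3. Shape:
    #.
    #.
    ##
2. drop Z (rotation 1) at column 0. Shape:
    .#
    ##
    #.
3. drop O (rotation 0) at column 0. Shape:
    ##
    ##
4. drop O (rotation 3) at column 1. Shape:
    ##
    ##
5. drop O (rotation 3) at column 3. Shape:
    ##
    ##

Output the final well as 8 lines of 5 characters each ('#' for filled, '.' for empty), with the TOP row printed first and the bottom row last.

Drop 1: L rot1 at col 3 lands with bottom-row=0; cleared 0 line(s) (total 0); column heights now [0 0 0 3 1], max=3
Drop 2: Z rot1 at col 0 lands with bottom-row=0; cleared 0 line(s) (total 0); column heights now [2 3 0 3 1], max=3
Drop 3: O rot0 at col 0 lands with bottom-row=3; cleared 0 line(s) (total 0); column heights now [5 5 0 3 1], max=5
Drop 4: O rot3 at col 1 lands with bottom-row=5; cleared 0 line(s) (total 0); column heights now [5 7 7 3 1], max=7
Drop 5: O rot3 at col 3 lands with bottom-row=3; cleared 0 line(s) (total 0); column heights now [5 7 7 5 5], max=7

Answer: .....
.##..
.##..
##.##
##.##
.#.#.
##.#.
#..##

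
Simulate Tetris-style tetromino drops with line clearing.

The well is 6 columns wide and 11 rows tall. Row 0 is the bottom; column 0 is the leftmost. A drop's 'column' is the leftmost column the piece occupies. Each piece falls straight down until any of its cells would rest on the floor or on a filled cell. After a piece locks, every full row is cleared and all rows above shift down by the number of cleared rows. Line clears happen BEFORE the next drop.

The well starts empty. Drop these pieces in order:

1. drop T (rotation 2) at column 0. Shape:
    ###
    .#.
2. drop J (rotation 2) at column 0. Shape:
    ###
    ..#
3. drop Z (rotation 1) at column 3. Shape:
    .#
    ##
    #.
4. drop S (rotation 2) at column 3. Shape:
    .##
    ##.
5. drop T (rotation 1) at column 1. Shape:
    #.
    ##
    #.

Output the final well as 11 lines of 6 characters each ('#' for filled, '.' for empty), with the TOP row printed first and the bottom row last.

Answer: ......
......
......
......
.#....
.##...
.#..##
#####.
..#.#.
#####.
.#.#..

Derivation:
Drop 1: T rot2 at col 0 lands with bottom-row=0; cleared 0 line(s) (total 0); column heights now [2 2 2 0 0 0], max=2
Drop 2: J rot2 at col 0 lands with bottom-row=2; cleared 0 line(s) (total 0); column heights now [4 4 4 0 0 0], max=4
Drop 3: Z rot1 at col 3 lands with bottom-row=0; cleared 0 line(s) (total 0); column heights now [4 4 4 2 3 0], max=4
Drop 4: S rot2 at col 3 lands with bottom-row=3; cleared 0 line(s) (total 0); column heights now [4 4 4 4 5 5], max=5
Drop 5: T rot1 at col 1 lands with bottom-row=4; cleared 0 line(s) (total 0); column heights now [4 7 6 4 5 5], max=7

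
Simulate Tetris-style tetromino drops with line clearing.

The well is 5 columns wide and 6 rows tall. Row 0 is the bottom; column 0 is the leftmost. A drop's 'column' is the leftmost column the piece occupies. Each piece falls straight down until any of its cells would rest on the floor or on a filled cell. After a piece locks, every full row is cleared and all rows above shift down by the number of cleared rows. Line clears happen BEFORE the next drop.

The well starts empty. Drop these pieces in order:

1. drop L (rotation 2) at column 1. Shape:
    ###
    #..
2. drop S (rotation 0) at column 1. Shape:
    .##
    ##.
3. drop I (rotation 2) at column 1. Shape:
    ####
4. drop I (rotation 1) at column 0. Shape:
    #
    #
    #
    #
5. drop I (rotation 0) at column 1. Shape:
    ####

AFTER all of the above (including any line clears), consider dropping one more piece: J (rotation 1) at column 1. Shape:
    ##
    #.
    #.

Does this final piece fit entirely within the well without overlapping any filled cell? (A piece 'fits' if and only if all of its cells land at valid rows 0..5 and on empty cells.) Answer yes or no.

Drop 1: L rot2 at col 1 lands with bottom-row=0; cleared 0 line(s) (total 0); column heights now [0 2 2 2 0], max=2
Drop 2: S rot0 at col 1 lands with bottom-row=2; cleared 0 line(s) (total 0); column heights now [0 3 4 4 0], max=4
Drop 3: I rot2 at col 1 lands with bottom-row=4; cleared 0 line(s) (total 0); column heights now [0 5 5 5 5], max=5
Drop 4: I rot1 at col 0 lands with bottom-row=0; cleared 0 line(s) (total 0); column heights now [4 5 5 5 5], max=5
Drop 5: I rot0 at col 1 lands with bottom-row=5; cleared 0 line(s) (total 0); column heights now [4 6 6 6 6], max=6
Test piece J rot1 at col 1 (width 2): heights before test = [4 6 6 6 6]; fits = False

Answer: no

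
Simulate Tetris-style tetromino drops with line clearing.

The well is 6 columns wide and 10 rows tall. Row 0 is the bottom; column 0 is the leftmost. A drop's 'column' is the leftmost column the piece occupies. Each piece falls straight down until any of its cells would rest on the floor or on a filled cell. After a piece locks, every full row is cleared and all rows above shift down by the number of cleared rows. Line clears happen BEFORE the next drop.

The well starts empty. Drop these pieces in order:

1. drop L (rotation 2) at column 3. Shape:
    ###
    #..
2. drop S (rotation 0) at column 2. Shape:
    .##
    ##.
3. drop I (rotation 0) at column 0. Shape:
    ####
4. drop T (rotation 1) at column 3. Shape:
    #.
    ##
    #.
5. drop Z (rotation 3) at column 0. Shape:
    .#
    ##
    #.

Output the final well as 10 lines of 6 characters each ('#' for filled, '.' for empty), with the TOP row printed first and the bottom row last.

Answer: ......
......
.#.#..
##.##.
#..#..
####..
...##.
..##..
...###
...#..

Derivation:
Drop 1: L rot2 at col 3 lands with bottom-row=0; cleared 0 line(s) (total 0); column heights now [0 0 0 2 2 2], max=2
Drop 2: S rot0 at col 2 lands with bottom-row=2; cleared 0 line(s) (total 0); column heights now [0 0 3 4 4 2], max=4
Drop 3: I rot0 at col 0 lands with bottom-row=4; cleared 0 line(s) (total 0); column heights now [5 5 5 5 4 2], max=5
Drop 4: T rot1 at col 3 lands with bottom-row=5; cleared 0 line(s) (total 0); column heights now [5 5 5 8 7 2], max=8
Drop 5: Z rot3 at col 0 lands with bottom-row=5; cleared 0 line(s) (total 0); column heights now [7 8 5 8 7 2], max=8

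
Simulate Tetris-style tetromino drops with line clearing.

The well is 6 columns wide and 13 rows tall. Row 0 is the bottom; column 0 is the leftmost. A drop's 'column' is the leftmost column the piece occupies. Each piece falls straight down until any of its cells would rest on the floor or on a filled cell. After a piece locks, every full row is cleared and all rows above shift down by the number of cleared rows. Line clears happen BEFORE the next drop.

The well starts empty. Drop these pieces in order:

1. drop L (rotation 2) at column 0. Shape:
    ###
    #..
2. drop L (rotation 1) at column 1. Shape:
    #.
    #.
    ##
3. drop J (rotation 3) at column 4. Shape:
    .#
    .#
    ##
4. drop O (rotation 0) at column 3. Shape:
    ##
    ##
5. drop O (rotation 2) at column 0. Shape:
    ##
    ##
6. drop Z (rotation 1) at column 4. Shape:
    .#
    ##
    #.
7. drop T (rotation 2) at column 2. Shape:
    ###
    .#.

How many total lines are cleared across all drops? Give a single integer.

Answer: 2

Derivation:
Drop 1: L rot2 at col 0 lands with bottom-row=0; cleared 0 line(s) (total 0); column heights now [2 2 2 0 0 0], max=2
Drop 2: L rot1 at col 1 lands with bottom-row=2; cleared 0 line(s) (total 0); column heights now [2 5 3 0 0 0], max=5
Drop 3: J rot3 at col 4 lands with bottom-row=0; cleared 0 line(s) (total 0); column heights now [2 5 3 0 1 3], max=5
Drop 4: O rot0 at col 3 lands with bottom-row=1; cleared 1 line(s) (total 1); column heights now [1 4 2 2 2 2], max=4
Drop 5: O rot2 at col 0 lands with bottom-row=4; cleared 0 line(s) (total 1); column heights now [6 6 2 2 2 2], max=6
Drop 6: Z rot1 at col 4 lands with bottom-row=2; cleared 0 line(s) (total 1); column heights now [6 6 2 2 4 5], max=6
Drop 7: T rot2 at col 2 lands with bottom-row=3; cleared 1 line(s) (total 2); column heights now [5 5 2 4 4 4], max=5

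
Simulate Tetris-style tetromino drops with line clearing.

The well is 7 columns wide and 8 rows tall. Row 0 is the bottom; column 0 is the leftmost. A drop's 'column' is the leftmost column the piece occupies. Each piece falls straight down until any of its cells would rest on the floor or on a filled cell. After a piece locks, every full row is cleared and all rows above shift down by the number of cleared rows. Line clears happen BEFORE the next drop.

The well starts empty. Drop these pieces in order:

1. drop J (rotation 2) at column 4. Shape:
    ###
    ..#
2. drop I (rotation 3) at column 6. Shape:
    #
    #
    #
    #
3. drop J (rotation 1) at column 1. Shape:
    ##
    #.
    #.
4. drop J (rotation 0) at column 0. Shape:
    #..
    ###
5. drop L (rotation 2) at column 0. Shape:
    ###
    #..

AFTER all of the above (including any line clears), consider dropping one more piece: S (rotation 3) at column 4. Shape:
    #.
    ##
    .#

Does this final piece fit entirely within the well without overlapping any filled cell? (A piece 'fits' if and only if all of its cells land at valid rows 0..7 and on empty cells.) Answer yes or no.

Answer: yes

Derivation:
Drop 1: J rot2 at col 4 lands with bottom-row=0; cleared 0 line(s) (total 0); column heights now [0 0 0 0 2 2 2], max=2
Drop 2: I rot3 at col 6 lands with bottom-row=2; cleared 0 line(s) (total 0); column heights now [0 0 0 0 2 2 6], max=6
Drop 3: J rot1 at col 1 lands with bottom-row=0; cleared 0 line(s) (total 0); column heights now [0 3 3 0 2 2 6], max=6
Drop 4: J rot0 at col 0 lands with bottom-row=3; cleared 0 line(s) (total 0); column heights now [5 4 4 0 2 2 6], max=6
Drop 5: L rot2 at col 0 lands with bottom-row=5; cleared 0 line(s) (total 0); column heights now [7 7 7 0 2 2 6], max=7
Test piece S rot3 at col 4 (width 2): heights before test = [7 7 7 0 2 2 6]; fits = True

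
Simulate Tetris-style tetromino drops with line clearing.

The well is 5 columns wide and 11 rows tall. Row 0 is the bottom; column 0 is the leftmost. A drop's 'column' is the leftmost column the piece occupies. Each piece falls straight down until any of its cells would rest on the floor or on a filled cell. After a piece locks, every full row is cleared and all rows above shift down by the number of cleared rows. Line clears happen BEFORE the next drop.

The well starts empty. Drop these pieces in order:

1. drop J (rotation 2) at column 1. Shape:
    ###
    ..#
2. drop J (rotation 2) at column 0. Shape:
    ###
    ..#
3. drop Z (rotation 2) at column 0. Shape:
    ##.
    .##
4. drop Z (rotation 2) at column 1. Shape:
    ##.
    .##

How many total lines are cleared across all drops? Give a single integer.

Drop 1: J rot2 at col 1 lands with bottom-row=0; cleared 0 line(s) (total 0); column heights now [0 2 2 2 0], max=2
Drop 2: J rot2 at col 0 lands with bottom-row=2; cleared 0 line(s) (total 0); column heights now [4 4 4 2 0], max=4
Drop 3: Z rot2 at col 0 lands with bottom-row=4; cleared 0 line(s) (total 0); column heights now [6 6 5 2 0], max=6
Drop 4: Z rot2 at col 1 lands with bottom-row=5; cleared 0 line(s) (total 0); column heights now [6 7 7 6 0], max=7

Answer: 0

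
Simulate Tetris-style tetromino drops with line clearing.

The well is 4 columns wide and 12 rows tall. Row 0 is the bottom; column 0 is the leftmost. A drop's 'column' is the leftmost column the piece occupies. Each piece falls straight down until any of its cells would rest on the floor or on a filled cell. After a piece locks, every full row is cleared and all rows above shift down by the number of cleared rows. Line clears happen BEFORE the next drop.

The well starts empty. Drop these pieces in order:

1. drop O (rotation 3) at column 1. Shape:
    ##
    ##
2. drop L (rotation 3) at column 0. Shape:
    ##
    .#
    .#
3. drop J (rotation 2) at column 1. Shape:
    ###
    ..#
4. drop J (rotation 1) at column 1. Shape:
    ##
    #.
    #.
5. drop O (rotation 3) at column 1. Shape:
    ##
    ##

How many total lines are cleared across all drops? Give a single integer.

Answer: 0

Derivation:
Drop 1: O rot3 at col 1 lands with bottom-row=0; cleared 0 line(s) (total 0); column heights now [0 2 2 0], max=2
Drop 2: L rot3 at col 0 lands with bottom-row=2; cleared 0 line(s) (total 0); column heights now [5 5 2 0], max=5
Drop 3: J rot2 at col 1 lands with bottom-row=4; cleared 0 line(s) (total 0); column heights now [5 6 6 6], max=6
Drop 4: J rot1 at col 1 lands with bottom-row=6; cleared 0 line(s) (total 0); column heights now [5 9 9 6], max=9
Drop 5: O rot3 at col 1 lands with bottom-row=9; cleared 0 line(s) (total 0); column heights now [5 11 11 6], max=11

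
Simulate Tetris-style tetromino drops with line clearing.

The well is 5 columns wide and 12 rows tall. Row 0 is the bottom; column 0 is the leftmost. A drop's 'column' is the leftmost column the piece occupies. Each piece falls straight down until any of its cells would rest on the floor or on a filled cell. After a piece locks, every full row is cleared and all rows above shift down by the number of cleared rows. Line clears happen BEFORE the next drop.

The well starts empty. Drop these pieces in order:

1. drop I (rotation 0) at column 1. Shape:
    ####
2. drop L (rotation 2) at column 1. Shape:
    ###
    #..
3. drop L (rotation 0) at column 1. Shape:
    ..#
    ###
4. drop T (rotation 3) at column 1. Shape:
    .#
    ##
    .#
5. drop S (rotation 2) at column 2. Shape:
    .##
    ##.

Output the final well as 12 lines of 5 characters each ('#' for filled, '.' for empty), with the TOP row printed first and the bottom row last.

Answer: .....
.....
.....
...##
..##.
..#..
.##..
..##.
.###.
.###.
.#...
.####

Derivation:
Drop 1: I rot0 at col 1 lands with bottom-row=0; cleared 0 line(s) (total 0); column heights now [0 1 1 1 1], max=1
Drop 2: L rot2 at col 1 lands with bottom-row=1; cleared 0 line(s) (total 0); column heights now [0 3 3 3 1], max=3
Drop 3: L rot0 at col 1 lands with bottom-row=3; cleared 0 line(s) (total 0); column heights now [0 4 4 5 1], max=5
Drop 4: T rot3 at col 1 lands with bottom-row=4; cleared 0 line(s) (total 0); column heights now [0 6 7 5 1], max=7
Drop 5: S rot2 at col 2 lands with bottom-row=7; cleared 0 line(s) (total 0); column heights now [0 6 8 9 9], max=9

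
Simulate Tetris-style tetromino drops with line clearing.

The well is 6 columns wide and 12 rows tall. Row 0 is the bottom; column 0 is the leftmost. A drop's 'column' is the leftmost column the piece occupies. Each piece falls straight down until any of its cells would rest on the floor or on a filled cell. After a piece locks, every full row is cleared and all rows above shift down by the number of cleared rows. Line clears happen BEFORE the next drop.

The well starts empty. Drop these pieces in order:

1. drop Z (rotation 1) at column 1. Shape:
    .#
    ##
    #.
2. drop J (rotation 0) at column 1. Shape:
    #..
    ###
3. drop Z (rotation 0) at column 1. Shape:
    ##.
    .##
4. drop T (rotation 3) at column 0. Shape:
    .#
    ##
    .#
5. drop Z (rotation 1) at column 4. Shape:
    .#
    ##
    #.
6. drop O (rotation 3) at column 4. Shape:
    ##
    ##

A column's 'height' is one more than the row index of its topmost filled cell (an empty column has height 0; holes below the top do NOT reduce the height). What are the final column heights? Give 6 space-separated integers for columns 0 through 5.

Drop 1: Z rot1 at col 1 lands with bottom-row=0; cleared 0 line(s) (total 0); column heights now [0 2 3 0 0 0], max=3
Drop 2: J rot0 at col 1 lands with bottom-row=3; cleared 0 line(s) (total 0); column heights now [0 5 4 4 0 0], max=5
Drop 3: Z rot0 at col 1 lands with bottom-row=4; cleared 0 line(s) (total 0); column heights now [0 6 6 5 0 0], max=6
Drop 4: T rot3 at col 0 lands with bottom-row=6; cleared 0 line(s) (total 0); column heights now [8 9 6 5 0 0], max=9
Drop 5: Z rot1 at col 4 lands with bottom-row=0; cleared 0 line(s) (total 0); column heights now [8 9 6 5 2 3], max=9
Drop 6: O rot3 at col 4 lands with bottom-row=3; cleared 0 line(s) (total 0); column heights now [8 9 6 5 5 5], max=9

Answer: 8 9 6 5 5 5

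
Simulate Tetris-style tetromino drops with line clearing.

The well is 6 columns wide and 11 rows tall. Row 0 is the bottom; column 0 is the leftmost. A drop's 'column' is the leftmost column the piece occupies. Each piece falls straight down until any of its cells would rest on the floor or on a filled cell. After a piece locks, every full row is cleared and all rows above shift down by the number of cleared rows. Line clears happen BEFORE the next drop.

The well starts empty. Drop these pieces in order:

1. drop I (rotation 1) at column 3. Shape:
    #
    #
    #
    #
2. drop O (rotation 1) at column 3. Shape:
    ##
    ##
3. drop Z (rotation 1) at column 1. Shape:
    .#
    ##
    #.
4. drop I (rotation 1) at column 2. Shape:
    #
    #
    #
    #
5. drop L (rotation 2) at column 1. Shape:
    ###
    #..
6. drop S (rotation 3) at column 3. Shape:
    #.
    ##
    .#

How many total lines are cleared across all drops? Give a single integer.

Drop 1: I rot1 at col 3 lands with bottom-row=0; cleared 0 line(s) (total 0); column heights now [0 0 0 4 0 0], max=4
Drop 2: O rot1 at col 3 lands with bottom-row=4; cleared 0 line(s) (total 0); column heights now [0 0 0 6 6 0], max=6
Drop 3: Z rot1 at col 1 lands with bottom-row=0; cleared 0 line(s) (total 0); column heights now [0 2 3 6 6 0], max=6
Drop 4: I rot1 at col 2 lands with bottom-row=3; cleared 0 line(s) (total 0); column heights now [0 2 7 6 6 0], max=7
Drop 5: L rot2 at col 1 lands with bottom-row=6; cleared 0 line(s) (total 0); column heights now [0 8 8 8 6 0], max=8
Drop 6: S rot3 at col 3 lands with bottom-row=7; cleared 0 line(s) (total 0); column heights now [0 8 8 10 9 0], max=10

Answer: 0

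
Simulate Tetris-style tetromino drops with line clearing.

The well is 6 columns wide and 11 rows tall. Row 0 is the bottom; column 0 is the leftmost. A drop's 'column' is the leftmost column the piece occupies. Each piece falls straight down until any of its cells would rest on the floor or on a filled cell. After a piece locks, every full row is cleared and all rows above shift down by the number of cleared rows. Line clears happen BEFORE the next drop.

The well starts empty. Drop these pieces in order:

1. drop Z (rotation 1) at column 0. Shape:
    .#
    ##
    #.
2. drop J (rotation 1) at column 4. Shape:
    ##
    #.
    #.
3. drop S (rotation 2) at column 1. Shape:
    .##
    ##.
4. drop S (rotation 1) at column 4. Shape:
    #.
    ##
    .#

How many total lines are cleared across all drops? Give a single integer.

Answer: 0

Derivation:
Drop 1: Z rot1 at col 0 lands with bottom-row=0; cleared 0 line(s) (total 0); column heights now [2 3 0 0 0 0], max=3
Drop 2: J rot1 at col 4 lands with bottom-row=0; cleared 0 line(s) (total 0); column heights now [2 3 0 0 3 3], max=3
Drop 3: S rot2 at col 1 lands with bottom-row=3; cleared 0 line(s) (total 0); column heights now [2 4 5 5 3 3], max=5
Drop 4: S rot1 at col 4 lands with bottom-row=3; cleared 0 line(s) (total 0); column heights now [2 4 5 5 6 5], max=6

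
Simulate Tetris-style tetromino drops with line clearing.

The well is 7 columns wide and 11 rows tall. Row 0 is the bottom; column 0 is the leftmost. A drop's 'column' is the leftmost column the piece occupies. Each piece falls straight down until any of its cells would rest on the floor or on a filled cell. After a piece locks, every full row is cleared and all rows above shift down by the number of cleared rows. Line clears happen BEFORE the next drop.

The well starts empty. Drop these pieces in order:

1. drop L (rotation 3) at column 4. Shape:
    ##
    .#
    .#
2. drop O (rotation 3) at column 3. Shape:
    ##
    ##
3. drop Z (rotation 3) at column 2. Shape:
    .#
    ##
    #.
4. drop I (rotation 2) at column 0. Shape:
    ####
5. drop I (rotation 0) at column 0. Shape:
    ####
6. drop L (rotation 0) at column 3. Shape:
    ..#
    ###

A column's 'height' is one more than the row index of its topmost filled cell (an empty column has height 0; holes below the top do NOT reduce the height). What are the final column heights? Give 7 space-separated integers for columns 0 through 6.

Drop 1: L rot3 at col 4 lands with bottom-row=0; cleared 0 line(s) (total 0); column heights now [0 0 0 0 3 3 0], max=3
Drop 2: O rot3 at col 3 lands with bottom-row=3; cleared 0 line(s) (total 0); column heights now [0 0 0 5 5 3 0], max=5
Drop 3: Z rot3 at col 2 lands with bottom-row=4; cleared 0 line(s) (total 0); column heights now [0 0 6 7 5 3 0], max=7
Drop 4: I rot2 at col 0 lands with bottom-row=7; cleared 0 line(s) (total 0); column heights now [8 8 8 8 5 3 0], max=8
Drop 5: I rot0 at col 0 lands with bottom-row=8; cleared 0 line(s) (total 0); column heights now [9 9 9 9 5 3 0], max=9
Drop 6: L rot0 at col 3 lands with bottom-row=9; cleared 0 line(s) (total 0); column heights now [9 9 9 10 10 11 0], max=11

Answer: 9 9 9 10 10 11 0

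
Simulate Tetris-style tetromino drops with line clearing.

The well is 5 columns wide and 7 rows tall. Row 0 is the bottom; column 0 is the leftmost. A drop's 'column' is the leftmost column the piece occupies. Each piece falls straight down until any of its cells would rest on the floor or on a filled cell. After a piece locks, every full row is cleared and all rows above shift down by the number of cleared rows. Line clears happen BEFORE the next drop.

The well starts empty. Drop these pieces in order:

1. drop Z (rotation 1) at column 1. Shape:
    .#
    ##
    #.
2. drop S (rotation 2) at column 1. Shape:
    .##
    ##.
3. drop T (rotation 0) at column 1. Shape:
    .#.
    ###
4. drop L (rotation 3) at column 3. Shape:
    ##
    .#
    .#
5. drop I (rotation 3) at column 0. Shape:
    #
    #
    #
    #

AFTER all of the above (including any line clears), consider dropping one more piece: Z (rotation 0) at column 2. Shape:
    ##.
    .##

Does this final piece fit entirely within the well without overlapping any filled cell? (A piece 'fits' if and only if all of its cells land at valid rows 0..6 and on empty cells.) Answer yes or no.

Answer: no

Derivation:
Drop 1: Z rot1 at col 1 lands with bottom-row=0; cleared 0 line(s) (total 0); column heights now [0 2 3 0 0], max=3
Drop 2: S rot2 at col 1 lands with bottom-row=3; cleared 0 line(s) (total 0); column heights now [0 4 5 5 0], max=5
Drop 3: T rot0 at col 1 lands with bottom-row=5; cleared 0 line(s) (total 0); column heights now [0 6 7 6 0], max=7
Drop 4: L rot3 at col 3 lands with bottom-row=4; cleared 0 line(s) (total 0); column heights now [0 6 7 7 7], max=7
Drop 5: I rot3 at col 0 lands with bottom-row=0; cleared 0 line(s) (total 0); column heights now [4 6 7 7 7], max=7
Test piece Z rot0 at col 2 (width 3): heights before test = [4 6 7 7 7]; fits = False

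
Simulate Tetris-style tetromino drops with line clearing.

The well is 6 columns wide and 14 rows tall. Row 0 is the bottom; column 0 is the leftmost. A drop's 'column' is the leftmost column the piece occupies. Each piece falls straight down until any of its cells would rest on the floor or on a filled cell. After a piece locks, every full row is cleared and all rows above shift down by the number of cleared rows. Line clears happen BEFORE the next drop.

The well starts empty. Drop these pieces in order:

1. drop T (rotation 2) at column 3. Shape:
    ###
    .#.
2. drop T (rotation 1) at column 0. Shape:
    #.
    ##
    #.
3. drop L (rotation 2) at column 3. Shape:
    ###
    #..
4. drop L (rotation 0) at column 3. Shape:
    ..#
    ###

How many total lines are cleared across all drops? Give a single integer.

Answer: 0

Derivation:
Drop 1: T rot2 at col 3 lands with bottom-row=0; cleared 0 line(s) (total 0); column heights now [0 0 0 2 2 2], max=2
Drop 2: T rot1 at col 0 lands with bottom-row=0; cleared 0 line(s) (total 0); column heights now [3 2 0 2 2 2], max=3
Drop 3: L rot2 at col 3 lands with bottom-row=2; cleared 0 line(s) (total 0); column heights now [3 2 0 4 4 4], max=4
Drop 4: L rot0 at col 3 lands with bottom-row=4; cleared 0 line(s) (total 0); column heights now [3 2 0 5 5 6], max=6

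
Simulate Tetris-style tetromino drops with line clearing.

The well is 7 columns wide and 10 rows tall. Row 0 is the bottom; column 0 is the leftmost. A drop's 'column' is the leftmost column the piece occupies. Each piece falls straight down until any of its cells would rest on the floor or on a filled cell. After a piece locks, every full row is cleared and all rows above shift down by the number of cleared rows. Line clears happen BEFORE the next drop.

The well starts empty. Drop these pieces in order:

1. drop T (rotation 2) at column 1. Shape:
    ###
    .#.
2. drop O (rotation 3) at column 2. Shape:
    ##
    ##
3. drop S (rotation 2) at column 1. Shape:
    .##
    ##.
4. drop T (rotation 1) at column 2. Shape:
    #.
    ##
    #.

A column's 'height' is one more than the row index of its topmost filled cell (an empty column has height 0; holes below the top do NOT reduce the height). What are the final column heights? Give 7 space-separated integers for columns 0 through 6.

Drop 1: T rot2 at col 1 lands with bottom-row=0; cleared 0 line(s) (total 0); column heights now [0 2 2 2 0 0 0], max=2
Drop 2: O rot3 at col 2 lands with bottom-row=2; cleared 0 line(s) (total 0); column heights now [0 2 4 4 0 0 0], max=4
Drop 3: S rot2 at col 1 lands with bottom-row=4; cleared 0 line(s) (total 0); column heights now [0 5 6 6 0 0 0], max=6
Drop 4: T rot1 at col 2 lands with bottom-row=6; cleared 0 line(s) (total 0); column heights now [0 5 9 8 0 0 0], max=9

Answer: 0 5 9 8 0 0 0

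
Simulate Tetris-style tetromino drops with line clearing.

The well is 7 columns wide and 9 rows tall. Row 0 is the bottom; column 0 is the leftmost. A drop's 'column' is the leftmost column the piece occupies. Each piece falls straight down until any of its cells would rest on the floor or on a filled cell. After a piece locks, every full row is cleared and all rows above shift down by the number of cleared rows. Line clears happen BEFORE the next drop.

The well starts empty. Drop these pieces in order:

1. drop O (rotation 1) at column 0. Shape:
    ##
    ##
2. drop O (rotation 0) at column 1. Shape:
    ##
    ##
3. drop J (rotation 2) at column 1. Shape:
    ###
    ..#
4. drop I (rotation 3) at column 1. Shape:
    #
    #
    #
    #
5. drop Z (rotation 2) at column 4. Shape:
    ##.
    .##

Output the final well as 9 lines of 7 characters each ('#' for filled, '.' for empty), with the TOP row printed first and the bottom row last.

Answer: .#.....
.#.....
.#.....
.#.....
.###...
.###...
.##....
##..##.
##...##

Derivation:
Drop 1: O rot1 at col 0 lands with bottom-row=0; cleared 0 line(s) (total 0); column heights now [2 2 0 0 0 0 0], max=2
Drop 2: O rot0 at col 1 lands with bottom-row=2; cleared 0 line(s) (total 0); column heights now [2 4 4 0 0 0 0], max=4
Drop 3: J rot2 at col 1 lands with bottom-row=3; cleared 0 line(s) (total 0); column heights now [2 5 5 5 0 0 0], max=5
Drop 4: I rot3 at col 1 lands with bottom-row=5; cleared 0 line(s) (total 0); column heights now [2 9 5 5 0 0 0], max=9
Drop 5: Z rot2 at col 4 lands with bottom-row=0; cleared 0 line(s) (total 0); column heights now [2 9 5 5 2 2 1], max=9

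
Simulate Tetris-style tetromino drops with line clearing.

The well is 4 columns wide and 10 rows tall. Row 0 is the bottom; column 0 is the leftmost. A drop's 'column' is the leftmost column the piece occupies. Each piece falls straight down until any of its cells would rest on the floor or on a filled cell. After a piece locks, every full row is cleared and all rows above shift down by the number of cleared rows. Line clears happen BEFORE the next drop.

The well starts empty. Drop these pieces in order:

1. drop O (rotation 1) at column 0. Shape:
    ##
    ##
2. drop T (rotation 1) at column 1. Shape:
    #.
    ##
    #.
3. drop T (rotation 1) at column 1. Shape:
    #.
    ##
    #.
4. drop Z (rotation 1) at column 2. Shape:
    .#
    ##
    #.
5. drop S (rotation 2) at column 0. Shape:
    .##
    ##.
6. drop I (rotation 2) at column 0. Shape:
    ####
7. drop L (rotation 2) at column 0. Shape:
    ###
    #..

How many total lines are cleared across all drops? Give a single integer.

Drop 1: O rot1 at col 0 lands with bottom-row=0; cleared 0 line(s) (total 0); column heights now [2 2 0 0], max=2
Drop 2: T rot1 at col 1 lands with bottom-row=2; cleared 0 line(s) (total 0); column heights now [2 5 4 0], max=5
Drop 3: T rot1 at col 1 lands with bottom-row=5; cleared 0 line(s) (total 0); column heights now [2 8 7 0], max=8
Drop 4: Z rot1 at col 2 lands with bottom-row=7; cleared 0 line(s) (total 0); column heights now [2 8 9 10], max=10
Drop 5: S rot2 at col 0 lands with bottom-row=8; cleared 1 line(s) (total 1); column heights now [2 9 9 9], max=9
Drop 6: I rot2 at col 0 lands with bottom-row=9; cleared 1 line(s) (total 2); column heights now [2 9 9 9], max=9
Drop 7: L rot2 at col 0 lands with bottom-row=8; cleared 1 line(s) (total 3); column heights now [9 9 9 0], max=9

Answer: 3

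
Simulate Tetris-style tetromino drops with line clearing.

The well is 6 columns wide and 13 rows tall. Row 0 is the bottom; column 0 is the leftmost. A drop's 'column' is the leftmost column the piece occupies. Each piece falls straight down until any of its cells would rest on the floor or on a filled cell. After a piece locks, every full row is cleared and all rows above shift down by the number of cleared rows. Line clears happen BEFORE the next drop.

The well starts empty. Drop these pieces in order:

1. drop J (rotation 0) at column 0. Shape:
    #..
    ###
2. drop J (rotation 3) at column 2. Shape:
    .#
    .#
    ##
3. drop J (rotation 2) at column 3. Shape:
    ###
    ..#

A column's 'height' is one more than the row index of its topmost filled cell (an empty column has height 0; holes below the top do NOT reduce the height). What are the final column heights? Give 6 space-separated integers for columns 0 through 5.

Drop 1: J rot0 at col 0 lands with bottom-row=0; cleared 0 line(s) (total 0); column heights now [2 1 1 0 0 0], max=2
Drop 2: J rot3 at col 2 lands with bottom-row=1; cleared 0 line(s) (total 0); column heights now [2 1 2 4 0 0], max=4
Drop 3: J rot2 at col 3 lands with bottom-row=3; cleared 0 line(s) (total 0); column heights now [2 1 2 5 5 5], max=5

Answer: 2 1 2 5 5 5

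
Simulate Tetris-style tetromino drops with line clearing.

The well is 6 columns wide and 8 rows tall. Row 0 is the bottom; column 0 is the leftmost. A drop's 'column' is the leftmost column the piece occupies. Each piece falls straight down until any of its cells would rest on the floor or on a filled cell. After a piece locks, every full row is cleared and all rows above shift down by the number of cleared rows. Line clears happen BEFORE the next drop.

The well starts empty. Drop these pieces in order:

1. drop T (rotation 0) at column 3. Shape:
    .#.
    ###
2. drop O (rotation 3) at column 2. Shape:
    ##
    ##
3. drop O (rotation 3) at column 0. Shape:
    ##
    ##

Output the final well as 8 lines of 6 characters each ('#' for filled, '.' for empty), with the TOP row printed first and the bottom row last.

Answer: ......
......
......
......
......
..##..
#####.
##.###

Derivation:
Drop 1: T rot0 at col 3 lands with bottom-row=0; cleared 0 line(s) (total 0); column heights now [0 0 0 1 2 1], max=2
Drop 2: O rot3 at col 2 lands with bottom-row=1; cleared 0 line(s) (total 0); column heights now [0 0 3 3 2 1], max=3
Drop 3: O rot3 at col 0 lands with bottom-row=0; cleared 0 line(s) (total 0); column heights now [2 2 3 3 2 1], max=3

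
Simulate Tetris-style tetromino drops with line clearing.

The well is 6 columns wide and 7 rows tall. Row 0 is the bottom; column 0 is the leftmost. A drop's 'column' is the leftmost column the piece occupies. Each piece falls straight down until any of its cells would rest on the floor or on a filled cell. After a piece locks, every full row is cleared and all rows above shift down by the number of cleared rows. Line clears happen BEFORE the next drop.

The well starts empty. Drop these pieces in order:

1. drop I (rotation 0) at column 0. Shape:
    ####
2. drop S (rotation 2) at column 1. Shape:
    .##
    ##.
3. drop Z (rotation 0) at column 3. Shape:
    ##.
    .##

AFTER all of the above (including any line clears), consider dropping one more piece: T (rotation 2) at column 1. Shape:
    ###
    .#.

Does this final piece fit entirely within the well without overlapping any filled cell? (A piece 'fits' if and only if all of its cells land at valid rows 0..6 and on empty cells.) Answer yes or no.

Answer: yes

Derivation:
Drop 1: I rot0 at col 0 lands with bottom-row=0; cleared 0 line(s) (total 0); column heights now [1 1 1 1 0 0], max=1
Drop 2: S rot2 at col 1 lands with bottom-row=1; cleared 0 line(s) (total 0); column heights now [1 2 3 3 0 0], max=3
Drop 3: Z rot0 at col 3 lands with bottom-row=2; cleared 0 line(s) (total 0); column heights now [1 2 3 4 4 3], max=4
Test piece T rot2 at col 1 (width 3): heights before test = [1 2 3 4 4 3]; fits = True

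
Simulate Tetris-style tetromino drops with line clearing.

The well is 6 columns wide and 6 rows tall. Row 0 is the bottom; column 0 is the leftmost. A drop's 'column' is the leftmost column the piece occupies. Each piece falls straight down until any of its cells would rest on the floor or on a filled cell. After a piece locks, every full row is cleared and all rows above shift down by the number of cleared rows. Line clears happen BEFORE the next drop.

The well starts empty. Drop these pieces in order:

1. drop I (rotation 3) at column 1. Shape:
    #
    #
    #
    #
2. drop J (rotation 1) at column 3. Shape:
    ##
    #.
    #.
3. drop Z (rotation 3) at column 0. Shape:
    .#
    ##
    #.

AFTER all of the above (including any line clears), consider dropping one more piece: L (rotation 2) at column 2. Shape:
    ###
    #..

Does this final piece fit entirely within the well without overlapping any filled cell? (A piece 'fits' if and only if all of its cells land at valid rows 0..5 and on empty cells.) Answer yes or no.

Drop 1: I rot3 at col 1 lands with bottom-row=0; cleared 0 line(s) (total 0); column heights now [0 4 0 0 0 0], max=4
Drop 2: J rot1 at col 3 lands with bottom-row=0; cleared 0 line(s) (total 0); column heights now [0 4 0 3 3 0], max=4
Drop 3: Z rot3 at col 0 lands with bottom-row=3; cleared 0 line(s) (total 0); column heights now [5 6 0 3 3 0], max=6
Test piece L rot2 at col 2 (width 3): heights before test = [5 6 0 3 3 0]; fits = True

Answer: yes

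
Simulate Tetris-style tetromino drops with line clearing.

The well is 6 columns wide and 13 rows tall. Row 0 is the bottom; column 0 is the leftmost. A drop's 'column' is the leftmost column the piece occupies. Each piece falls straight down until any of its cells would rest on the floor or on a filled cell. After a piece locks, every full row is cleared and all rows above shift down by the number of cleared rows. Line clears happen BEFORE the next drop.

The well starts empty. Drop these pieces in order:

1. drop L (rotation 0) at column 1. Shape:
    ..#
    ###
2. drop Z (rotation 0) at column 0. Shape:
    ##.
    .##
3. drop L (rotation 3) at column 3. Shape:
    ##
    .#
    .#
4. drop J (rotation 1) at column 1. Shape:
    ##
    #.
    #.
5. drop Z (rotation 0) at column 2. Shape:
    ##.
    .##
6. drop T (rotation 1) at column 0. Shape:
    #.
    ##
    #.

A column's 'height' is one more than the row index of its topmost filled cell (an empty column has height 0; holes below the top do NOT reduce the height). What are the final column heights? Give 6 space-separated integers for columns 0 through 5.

Answer: 8 7 7 7 6 0

Derivation:
Drop 1: L rot0 at col 1 lands with bottom-row=0; cleared 0 line(s) (total 0); column heights now [0 1 1 2 0 0], max=2
Drop 2: Z rot0 at col 0 lands with bottom-row=1; cleared 0 line(s) (total 0); column heights now [3 3 2 2 0 0], max=3
Drop 3: L rot3 at col 3 lands with bottom-row=0; cleared 0 line(s) (total 0); column heights now [3 3 2 3 3 0], max=3
Drop 4: J rot1 at col 1 lands with bottom-row=3; cleared 0 line(s) (total 0); column heights now [3 6 6 3 3 0], max=6
Drop 5: Z rot0 at col 2 lands with bottom-row=5; cleared 0 line(s) (total 0); column heights now [3 6 7 7 6 0], max=7
Drop 6: T rot1 at col 0 lands with bottom-row=5; cleared 0 line(s) (total 0); column heights now [8 7 7 7 6 0], max=8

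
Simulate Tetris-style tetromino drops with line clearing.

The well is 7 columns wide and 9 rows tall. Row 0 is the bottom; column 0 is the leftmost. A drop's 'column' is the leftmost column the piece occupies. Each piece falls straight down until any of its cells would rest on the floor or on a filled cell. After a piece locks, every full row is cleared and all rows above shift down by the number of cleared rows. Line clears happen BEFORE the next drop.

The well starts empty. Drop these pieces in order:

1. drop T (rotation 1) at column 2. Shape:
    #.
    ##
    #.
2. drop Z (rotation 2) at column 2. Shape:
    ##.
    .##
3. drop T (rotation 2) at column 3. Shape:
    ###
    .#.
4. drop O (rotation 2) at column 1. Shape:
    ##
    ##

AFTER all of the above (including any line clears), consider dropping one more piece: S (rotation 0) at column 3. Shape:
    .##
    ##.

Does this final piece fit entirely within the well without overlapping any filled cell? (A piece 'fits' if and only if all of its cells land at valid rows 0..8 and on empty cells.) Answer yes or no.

Drop 1: T rot1 at col 2 lands with bottom-row=0; cleared 0 line(s) (total 0); column heights now [0 0 3 2 0 0 0], max=3
Drop 2: Z rot2 at col 2 lands with bottom-row=2; cleared 0 line(s) (total 0); column heights now [0 0 4 4 3 0 0], max=4
Drop 3: T rot2 at col 3 lands with bottom-row=3; cleared 0 line(s) (total 0); column heights now [0 0 4 5 5 5 0], max=5
Drop 4: O rot2 at col 1 lands with bottom-row=4; cleared 0 line(s) (total 0); column heights now [0 6 6 5 5 5 0], max=6
Test piece S rot0 at col 3 (width 3): heights before test = [0 6 6 5 5 5 0]; fits = True

Answer: yes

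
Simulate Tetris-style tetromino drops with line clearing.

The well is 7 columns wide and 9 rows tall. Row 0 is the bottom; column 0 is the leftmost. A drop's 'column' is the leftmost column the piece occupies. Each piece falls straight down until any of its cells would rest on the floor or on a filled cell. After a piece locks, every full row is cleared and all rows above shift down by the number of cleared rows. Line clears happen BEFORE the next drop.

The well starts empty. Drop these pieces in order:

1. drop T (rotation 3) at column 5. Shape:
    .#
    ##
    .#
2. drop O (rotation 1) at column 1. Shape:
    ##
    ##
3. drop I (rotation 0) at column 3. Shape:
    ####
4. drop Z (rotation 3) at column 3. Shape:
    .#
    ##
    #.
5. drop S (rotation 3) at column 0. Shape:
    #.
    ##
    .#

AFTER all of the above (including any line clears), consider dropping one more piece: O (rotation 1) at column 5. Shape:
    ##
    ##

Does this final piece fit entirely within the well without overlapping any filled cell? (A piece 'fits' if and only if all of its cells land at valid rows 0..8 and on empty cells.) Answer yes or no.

Answer: yes

Derivation:
Drop 1: T rot3 at col 5 lands with bottom-row=0; cleared 0 line(s) (total 0); column heights now [0 0 0 0 0 2 3], max=3
Drop 2: O rot1 at col 1 lands with bottom-row=0; cleared 0 line(s) (total 0); column heights now [0 2 2 0 0 2 3], max=3
Drop 3: I rot0 at col 3 lands with bottom-row=3; cleared 0 line(s) (total 0); column heights now [0 2 2 4 4 4 4], max=4
Drop 4: Z rot3 at col 3 lands with bottom-row=4; cleared 0 line(s) (total 0); column heights now [0 2 2 6 7 4 4], max=7
Drop 5: S rot3 at col 0 lands with bottom-row=2; cleared 0 line(s) (total 0); column heights now [5 4 2 6 7 4 4], max=7
Test piece O rot1 at col 5 (width 2): heights before test = [5 4 2 6 7 4 4]; fits = True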